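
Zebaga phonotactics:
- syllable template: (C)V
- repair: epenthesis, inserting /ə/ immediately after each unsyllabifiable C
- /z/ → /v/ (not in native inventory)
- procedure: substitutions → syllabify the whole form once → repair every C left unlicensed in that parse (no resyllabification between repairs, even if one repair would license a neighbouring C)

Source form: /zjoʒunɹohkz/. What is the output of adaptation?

vəjoʒunəɹohəkəvə

Substitution: /z/ → /v/, giving /vjoʒunɹohkv/.
Under (C)V, the unsyllabifiable consonants are /v/, /n/, /h/, /k/, /v/ (no codas are permitted; onsets are limited to one consonant).
Epenthesis after each stranded consonant: /v/ → /və/, /n/ → /nə/, /h/ → /hə/, /k/ → /kə/, /v/ → /və/.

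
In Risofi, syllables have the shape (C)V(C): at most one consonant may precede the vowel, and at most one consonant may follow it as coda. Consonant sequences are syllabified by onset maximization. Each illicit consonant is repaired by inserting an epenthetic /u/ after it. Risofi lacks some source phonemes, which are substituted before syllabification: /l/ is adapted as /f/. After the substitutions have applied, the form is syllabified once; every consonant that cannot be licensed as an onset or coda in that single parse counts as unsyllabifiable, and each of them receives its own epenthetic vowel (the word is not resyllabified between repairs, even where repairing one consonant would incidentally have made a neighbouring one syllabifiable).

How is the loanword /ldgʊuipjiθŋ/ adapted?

Substitution: /l/ → /f/, giving /fdgʊuipjiθŋ/.
Under (C)V(C), the unsyllabifiable consonants are /f/, /d/, /ŋ/ (at most one coda consonant is licensed; onsets are limited to one consonant).
Inserting the epenthetic vowel yields /f/ → /fu/, /d/ → /du/, /ŋ/ → /ŋu/.

fudugʊuipjiθŋu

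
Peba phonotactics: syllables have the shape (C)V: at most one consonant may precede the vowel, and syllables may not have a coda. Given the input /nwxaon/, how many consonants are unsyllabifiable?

The consonants /n/, /w/, /n/ cannot be parsed into a legal (C)V syllable (no codas are permitted; onsets are limited to one consonant).

3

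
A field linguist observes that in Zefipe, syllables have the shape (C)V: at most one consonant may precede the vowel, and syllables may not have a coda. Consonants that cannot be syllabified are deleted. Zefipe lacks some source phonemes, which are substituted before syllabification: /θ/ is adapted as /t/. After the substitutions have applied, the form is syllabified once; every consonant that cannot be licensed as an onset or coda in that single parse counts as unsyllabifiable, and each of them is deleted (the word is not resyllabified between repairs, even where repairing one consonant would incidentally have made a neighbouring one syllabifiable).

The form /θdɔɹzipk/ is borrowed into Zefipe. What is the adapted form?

dɔzi

Substitution: /θ/ → /t/, giving /tdɔɹzipk/.
The consonants /t/, /ɹ/, /p/, /k/ cannot be parsed into a legal (C)V syllable (no codas are permitted; onsets are limited to one consonant).
Each unlicensed consonant is deleted: /t/, /ɹ/, /p/, /k/.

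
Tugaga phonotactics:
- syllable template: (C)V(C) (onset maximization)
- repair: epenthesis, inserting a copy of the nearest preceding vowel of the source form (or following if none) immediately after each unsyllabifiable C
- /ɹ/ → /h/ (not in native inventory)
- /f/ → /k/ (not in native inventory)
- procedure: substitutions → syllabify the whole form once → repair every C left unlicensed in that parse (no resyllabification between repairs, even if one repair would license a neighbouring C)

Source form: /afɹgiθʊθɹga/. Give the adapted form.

Substitution: /f/ → /k/, /ɹ/ → /h/, giving /akhgiθʊθhga/.
Syllabifying with onset maximization leaves /h/, /h/ stranded (at most one coda consonant is licensed; onsets are limited to one consonant).
Each unlicensed consonant becomes the onset of a new syllable: /h/ → /ha/, /h/ → /hʊ/.

akhagiθʊθhʊga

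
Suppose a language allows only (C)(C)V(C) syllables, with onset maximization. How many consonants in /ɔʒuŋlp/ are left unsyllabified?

2

Under (C)(C)V(C), the unsyllabifiable consonants are /l/, /p/ (at most one coda consonant is licensed; onsets may contain at most 2 consonants).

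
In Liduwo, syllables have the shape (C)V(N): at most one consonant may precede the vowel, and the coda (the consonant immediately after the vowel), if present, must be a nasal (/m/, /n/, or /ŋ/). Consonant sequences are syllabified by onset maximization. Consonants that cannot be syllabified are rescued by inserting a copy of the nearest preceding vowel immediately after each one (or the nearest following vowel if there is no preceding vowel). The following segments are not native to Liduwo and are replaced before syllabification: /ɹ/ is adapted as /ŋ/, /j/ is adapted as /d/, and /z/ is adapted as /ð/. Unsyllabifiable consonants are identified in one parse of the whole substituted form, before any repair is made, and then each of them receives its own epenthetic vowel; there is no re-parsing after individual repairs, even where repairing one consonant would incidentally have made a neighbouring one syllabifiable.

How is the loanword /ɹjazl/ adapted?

ŋadaðala

Substitution: /ɹ/ → /ŋ/, /j/ → /d/, /z/ → /ð/, giving /ŋdaðl/.
Under (C)V(N), the unsyllabifiable consonants are /ŋ/, /ð/, /l/ (only a nasal (/m/, /n/, or /ŋ/) is licensed in coda position; onsets are limited to one consonant).
Each unlicensed consonant becomes the onset of a new syllable: /ŋ/ → /ŋa/, /ð/ → /ða/, /l/ → /la/.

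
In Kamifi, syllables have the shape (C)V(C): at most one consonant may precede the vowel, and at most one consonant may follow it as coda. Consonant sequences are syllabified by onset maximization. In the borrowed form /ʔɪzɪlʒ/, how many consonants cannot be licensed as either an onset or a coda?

Syllabifying with onset maximization leaves /ʒ/ stranded (at most one coda consonant is licensed; onsets are limited to one consonant).

1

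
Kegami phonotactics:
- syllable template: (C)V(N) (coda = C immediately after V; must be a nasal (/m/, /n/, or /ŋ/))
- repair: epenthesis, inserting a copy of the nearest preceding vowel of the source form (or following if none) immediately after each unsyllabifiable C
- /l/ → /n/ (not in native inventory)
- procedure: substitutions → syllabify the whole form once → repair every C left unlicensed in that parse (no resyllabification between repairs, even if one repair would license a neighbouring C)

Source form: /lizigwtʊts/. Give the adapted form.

Substitution: /l/ → /n/, giving /nizigwtʊts/.
Syllabifying with onset maximization leaves /g/, /w/, /t/, /s/ stranded (only a nasal (/m/, /n/, or /ŋ/) is licensed in coda position; onsets are limited to one consonant).
Each unlicensed consonant becomes the onset of a new syllable: /g/ → /gi/, /w/ → /wi/, /t/ → /tʊ/, /s/ → /sʊ/.

nizigiwitʊtʊsʊ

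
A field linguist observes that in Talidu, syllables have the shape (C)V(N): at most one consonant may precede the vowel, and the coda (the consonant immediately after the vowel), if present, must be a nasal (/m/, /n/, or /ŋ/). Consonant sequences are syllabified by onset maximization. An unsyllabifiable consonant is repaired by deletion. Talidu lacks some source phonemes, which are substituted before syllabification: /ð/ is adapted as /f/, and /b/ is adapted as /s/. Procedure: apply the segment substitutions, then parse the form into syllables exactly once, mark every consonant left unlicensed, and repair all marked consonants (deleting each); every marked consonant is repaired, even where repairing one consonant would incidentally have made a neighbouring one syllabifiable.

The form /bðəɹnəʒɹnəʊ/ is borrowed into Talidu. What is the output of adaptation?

Substitution: /b/ → /s/, /ð/ → /f/, giving /sfəɹnəʒɹnəʊ/.
The consonants /s/, /ɹ/, /ʒ/, /ɹ/ cannot be parsed into a legal (C)V(N) syllable (only a nasal (/m/, /n/, or /ŋ/) is licensed in coda position; onsets are limited to one consonant).
Deletion applies to /s/, /ɹ/, /ʒ/, /ɹ/.

fənənəʊ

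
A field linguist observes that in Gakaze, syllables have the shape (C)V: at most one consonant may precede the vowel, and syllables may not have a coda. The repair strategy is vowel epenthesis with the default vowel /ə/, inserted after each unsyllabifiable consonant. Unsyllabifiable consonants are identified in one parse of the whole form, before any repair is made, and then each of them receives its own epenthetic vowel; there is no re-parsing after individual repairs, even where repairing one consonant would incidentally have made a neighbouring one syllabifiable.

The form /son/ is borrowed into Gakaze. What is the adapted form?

Syllabifying with onset maximization leaves /n/ stranded (no codas are permitted; onsets are limited to one consonant).
Epenthesis after each stranded consonant: /n/ → /nə/.

sonə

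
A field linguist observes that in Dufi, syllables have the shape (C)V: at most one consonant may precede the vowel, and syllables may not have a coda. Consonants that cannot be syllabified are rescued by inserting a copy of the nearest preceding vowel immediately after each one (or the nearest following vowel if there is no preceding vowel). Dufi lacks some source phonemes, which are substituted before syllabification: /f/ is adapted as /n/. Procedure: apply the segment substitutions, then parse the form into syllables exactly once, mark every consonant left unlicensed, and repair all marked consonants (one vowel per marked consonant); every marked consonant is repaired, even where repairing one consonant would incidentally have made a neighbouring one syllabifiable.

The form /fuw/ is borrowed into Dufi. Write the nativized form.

Substitution: /f/ → /n/, giving /nuw/.
The consonants /w/ cannot be parsed into a legal (C)V syllable (no codas are permitted; onsets are limited to one consonant).
Epenthesis after each stranded consonant: /w/ → /wu/.

nuwu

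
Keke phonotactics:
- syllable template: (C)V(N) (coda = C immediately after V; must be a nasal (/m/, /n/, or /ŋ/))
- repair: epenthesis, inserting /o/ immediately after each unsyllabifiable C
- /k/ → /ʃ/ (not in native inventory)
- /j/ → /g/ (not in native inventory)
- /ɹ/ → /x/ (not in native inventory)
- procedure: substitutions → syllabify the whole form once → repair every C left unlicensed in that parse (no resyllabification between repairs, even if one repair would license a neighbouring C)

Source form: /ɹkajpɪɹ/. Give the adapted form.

xoʃagopɪxo

Substitution: /ɹ/ → /x/, /k/ → /ʃ/, /j/ → /g/, giving /xʃagpɪx/.
The consonants /x/, /g/, /x/ cannot be parsed into a legal (C)V(N) syllable (only a nasal (/m/, /n/, or /ŋ/) is licensed in coda position; onsets are limited to one consonant).
Inserting the epenthetic vowel yields /x/ → /xo/, /g/ → /go/, /x/ → /xo/.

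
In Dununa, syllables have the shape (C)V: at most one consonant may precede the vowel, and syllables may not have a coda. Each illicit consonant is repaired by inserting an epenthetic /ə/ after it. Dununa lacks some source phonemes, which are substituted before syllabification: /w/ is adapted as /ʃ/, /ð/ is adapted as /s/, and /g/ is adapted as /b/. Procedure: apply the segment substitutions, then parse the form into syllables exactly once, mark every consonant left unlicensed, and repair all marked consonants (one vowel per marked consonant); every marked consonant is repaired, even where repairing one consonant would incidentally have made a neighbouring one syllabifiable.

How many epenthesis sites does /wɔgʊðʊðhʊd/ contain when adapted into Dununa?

2

After substitution the input is /ʃɔbʊsʊshʊd/.
The unsyllabifiable consonants are /s/, /d/; each receives one epenthetic vowel.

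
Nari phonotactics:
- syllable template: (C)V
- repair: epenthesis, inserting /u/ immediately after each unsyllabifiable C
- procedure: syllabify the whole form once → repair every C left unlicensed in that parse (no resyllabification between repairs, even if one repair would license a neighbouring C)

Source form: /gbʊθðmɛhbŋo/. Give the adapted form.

gubʊθuðumɛhubuŋo

Syllabifying with onset maximization leaves /g/, /θ/, /ð/, /h/, /b/ stranded (no codas are permitted; onsets are limited to one consonant).
Inserting the epenthetic vowel yields /g/ → /gu/, /θ/ → /θu/, /ð/ → /ðu/, /h/ → /hu/, /b/ → /bu/.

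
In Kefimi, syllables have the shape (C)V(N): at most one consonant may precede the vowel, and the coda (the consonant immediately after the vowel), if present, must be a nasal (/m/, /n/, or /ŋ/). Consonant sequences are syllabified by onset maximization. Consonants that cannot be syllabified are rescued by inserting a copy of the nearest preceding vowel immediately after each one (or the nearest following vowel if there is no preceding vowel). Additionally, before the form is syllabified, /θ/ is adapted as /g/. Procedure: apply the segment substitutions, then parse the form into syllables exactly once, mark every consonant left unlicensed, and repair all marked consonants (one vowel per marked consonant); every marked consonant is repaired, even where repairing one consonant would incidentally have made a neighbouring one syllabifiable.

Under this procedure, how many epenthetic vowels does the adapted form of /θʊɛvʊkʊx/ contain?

1

After substitution the input is /gʊɛvʊkʊx/.
The unsyllabifiable consonants are /x/; each receives one epenthetic vowel.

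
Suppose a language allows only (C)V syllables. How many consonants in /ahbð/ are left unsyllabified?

3

The consonants /h/, /b/, /ð/ cannot be parsed into a legal (C)V syllable (no codas are permitted; onsets are limited to one consonant).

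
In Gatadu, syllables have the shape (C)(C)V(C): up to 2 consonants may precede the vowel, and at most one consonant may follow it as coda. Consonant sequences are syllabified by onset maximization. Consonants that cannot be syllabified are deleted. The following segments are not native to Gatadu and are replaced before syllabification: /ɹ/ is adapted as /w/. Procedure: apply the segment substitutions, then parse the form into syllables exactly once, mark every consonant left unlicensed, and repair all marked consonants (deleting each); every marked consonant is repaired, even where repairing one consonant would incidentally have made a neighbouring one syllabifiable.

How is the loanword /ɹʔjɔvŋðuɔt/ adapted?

ʔjɔvŋðuɔt

Substitution: /ɹ/ → /w/, giving /wʔjɔvŋðuɔt/.
The consonants /w/ cannot be parsed into a legal (C)(C)V(C) syllable (at most one coda consonant is licensed; onsets may contain at most 2 consonants).
Deletion applies to /w/.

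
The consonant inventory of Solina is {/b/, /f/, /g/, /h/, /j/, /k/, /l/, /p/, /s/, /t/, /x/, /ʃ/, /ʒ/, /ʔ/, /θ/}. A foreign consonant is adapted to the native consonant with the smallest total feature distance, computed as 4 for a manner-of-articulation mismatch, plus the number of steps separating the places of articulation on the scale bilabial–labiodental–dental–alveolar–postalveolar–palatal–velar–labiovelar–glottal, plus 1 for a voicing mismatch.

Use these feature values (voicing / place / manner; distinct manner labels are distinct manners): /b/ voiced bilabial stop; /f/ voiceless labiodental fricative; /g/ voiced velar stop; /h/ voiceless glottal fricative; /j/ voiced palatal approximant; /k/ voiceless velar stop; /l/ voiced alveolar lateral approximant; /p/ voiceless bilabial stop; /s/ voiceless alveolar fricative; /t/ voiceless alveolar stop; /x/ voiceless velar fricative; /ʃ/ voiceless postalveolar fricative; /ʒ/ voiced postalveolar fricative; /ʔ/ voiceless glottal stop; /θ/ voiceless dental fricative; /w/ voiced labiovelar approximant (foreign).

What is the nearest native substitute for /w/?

j

/j/ is closest: same manner (approximant), place distance 2 (labiovelar→palatal), same voicing; total 2. Next closest is /g/ at distance 5.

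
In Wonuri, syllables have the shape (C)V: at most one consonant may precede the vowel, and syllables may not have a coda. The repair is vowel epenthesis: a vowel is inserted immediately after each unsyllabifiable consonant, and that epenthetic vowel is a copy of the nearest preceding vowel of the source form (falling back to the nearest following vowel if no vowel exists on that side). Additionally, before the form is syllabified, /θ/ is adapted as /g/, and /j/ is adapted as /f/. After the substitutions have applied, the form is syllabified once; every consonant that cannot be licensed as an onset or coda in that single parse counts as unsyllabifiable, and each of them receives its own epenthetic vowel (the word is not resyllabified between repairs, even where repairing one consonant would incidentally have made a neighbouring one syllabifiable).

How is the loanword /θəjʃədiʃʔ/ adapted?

gəfəʃədiʃiʔi

Substitution: /θ/ → /g/, /j/ → /f/, giving /gəfʃədiʃʔ/.
Under (C)V, the unsyllabifiable consonants are /f/, /ʃ/, /ʔ/ (no codas are permitted; onsets are limited to one consonant).
Epenthesis after each stranded consonant: /f/ → /fə/, /ʃ/ → /ʃi/, /ʔ/ → /ʔi/.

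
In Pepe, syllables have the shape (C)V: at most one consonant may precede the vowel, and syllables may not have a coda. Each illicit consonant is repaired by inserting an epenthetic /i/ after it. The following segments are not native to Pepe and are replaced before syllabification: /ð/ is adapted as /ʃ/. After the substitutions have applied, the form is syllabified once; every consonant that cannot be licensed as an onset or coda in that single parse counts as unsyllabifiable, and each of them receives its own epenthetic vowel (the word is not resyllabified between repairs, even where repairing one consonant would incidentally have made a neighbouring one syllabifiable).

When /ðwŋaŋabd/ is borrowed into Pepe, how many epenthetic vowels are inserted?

After substitution the input is /ʃwŋaŋabd/.
The unsyllabifiable consonants are /ʃ/, /w/, /b/, /d/; each receives one epenthetic vowel.

4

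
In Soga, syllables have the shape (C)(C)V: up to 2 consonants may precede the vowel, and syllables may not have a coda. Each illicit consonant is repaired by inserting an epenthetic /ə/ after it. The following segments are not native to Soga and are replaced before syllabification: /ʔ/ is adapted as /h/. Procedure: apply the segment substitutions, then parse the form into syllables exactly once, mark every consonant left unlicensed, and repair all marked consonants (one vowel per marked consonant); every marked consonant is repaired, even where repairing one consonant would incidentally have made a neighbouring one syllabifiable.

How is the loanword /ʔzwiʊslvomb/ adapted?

Substitution: /ʔ/ → /h/, giving /hzwiʊslvomb/.
Under (C)(C)V, the unsyllabifiable consonants are /h/, /s/, /m/, /b/ (no codas are permitted; onsets may contain at most 2 consonants).
Inserting the epenthetic vowel yields /h/ → /hə/, /s/ → /sə/, /m/ → /mə/, /b/ → /bə/.

həzwiʊsəlvoməbə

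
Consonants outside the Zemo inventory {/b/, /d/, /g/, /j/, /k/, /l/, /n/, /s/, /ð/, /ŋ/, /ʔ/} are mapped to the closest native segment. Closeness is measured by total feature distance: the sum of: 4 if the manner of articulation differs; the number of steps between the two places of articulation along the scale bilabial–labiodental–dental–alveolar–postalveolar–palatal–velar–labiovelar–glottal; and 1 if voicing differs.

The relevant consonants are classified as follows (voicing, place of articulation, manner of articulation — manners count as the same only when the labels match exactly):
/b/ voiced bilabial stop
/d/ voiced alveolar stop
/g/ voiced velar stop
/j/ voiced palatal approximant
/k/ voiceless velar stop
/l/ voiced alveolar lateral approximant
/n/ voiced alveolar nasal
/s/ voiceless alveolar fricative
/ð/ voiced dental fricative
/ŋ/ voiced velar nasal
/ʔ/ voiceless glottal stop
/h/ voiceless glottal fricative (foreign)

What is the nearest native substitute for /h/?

ʔ

/ʔ/ is closest: manner differs (fricative→stop, +4), place distance 0 (glottal→glottal), same voicing; total 4. Next closest is /s/ at distance 5.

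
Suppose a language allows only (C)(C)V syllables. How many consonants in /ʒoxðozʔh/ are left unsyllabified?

Syllabifying with onset maximization leaves /z/, /ʔ/, /h/ stranded (no codas are permitted; onsets may contain at most 2 consonants).

3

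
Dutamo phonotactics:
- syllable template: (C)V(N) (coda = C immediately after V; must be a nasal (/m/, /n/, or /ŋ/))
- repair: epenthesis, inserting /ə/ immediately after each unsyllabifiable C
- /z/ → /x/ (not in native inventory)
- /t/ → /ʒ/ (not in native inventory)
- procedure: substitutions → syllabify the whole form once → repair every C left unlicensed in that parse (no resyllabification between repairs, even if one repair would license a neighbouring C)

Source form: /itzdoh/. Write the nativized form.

Substitution: /t/ → /ʒ/, /z/ → /x/, giving /iʒxdoh/.
Under (C)V(N), the unsyllabifiable consonants are /ʒ/, /x/, /h/ (only a nasal (/m/, /n/, or /ŋ/) is licensed in coda position; onsets are limited to one consonant).
Epenthesis after each stranded consonant: /ʒ/ → /ʒə/, /x/ → /xə/, /h/ → /hə/.

iʒəxədohə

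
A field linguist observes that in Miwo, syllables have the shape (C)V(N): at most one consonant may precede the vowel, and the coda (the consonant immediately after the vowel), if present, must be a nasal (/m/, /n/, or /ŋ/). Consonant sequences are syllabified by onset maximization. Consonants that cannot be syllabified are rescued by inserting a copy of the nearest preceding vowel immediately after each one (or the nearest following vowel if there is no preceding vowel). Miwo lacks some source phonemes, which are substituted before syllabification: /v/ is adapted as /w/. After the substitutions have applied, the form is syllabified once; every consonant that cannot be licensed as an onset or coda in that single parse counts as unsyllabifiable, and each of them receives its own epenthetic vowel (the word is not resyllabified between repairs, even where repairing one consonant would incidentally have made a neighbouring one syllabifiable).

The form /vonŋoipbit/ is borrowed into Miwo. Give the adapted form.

wonŋoipibiti

Substitution: /v/ → /w/, giving /wonŋoipbit/.
Under (C)V(N), the unsyllabifiable consonants are /p/, /t/ (only a nasal (/m/, /n/, or /ŋ/) is licensed in coda position; onsets are limited to one consonant).
Inserting the epenthetic vowel yields /p/ → /pi/, /t/ → /ti/.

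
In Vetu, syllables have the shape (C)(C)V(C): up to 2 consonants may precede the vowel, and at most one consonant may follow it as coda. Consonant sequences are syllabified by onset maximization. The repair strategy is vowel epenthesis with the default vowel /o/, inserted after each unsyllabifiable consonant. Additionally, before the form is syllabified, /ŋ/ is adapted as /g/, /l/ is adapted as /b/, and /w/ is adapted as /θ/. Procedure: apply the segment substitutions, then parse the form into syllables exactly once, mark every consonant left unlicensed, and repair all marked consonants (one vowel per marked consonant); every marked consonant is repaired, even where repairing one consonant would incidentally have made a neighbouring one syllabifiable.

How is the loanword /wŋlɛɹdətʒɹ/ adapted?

Substitution: /w/ → /θ/, /ŋ/ → /g/, /l/ → /b/, giving /θgbɛɹdətʒɹ/.
The consonants /θ/, /ʒ/, /ɹ/ cannot be parsed into a legal (C)(C)V(C) syllable (at most one coda consonant is licensed; onsets may contain at most 2 consonants).
Each unlicensed consonant becomes the onset of a new syllable: /θ/ → /θo/, /ʒ/ → /ʒo/, /ɹ/ → /ɹo/.

θogbɛɹdətʒoɹo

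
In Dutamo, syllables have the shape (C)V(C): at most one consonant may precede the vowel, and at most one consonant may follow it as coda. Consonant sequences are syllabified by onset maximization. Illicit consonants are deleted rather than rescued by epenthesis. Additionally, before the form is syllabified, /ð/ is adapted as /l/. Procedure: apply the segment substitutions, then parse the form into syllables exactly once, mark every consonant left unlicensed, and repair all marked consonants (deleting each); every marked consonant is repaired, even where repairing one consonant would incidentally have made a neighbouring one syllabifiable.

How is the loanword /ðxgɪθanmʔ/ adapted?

gɪθan

Substitution: /ð/ → /l/, giving /lxgɪθanmʔ/.
Under (C)V(C), the unsyllabifiable consonants are /l/, /x/, /m/, /ʔ/ (at most one coda consonant is licensed; onsets are limited to one consonant).
Each unlicensed consonant is deleted: /l/, /x/, /m/, /ʔ/.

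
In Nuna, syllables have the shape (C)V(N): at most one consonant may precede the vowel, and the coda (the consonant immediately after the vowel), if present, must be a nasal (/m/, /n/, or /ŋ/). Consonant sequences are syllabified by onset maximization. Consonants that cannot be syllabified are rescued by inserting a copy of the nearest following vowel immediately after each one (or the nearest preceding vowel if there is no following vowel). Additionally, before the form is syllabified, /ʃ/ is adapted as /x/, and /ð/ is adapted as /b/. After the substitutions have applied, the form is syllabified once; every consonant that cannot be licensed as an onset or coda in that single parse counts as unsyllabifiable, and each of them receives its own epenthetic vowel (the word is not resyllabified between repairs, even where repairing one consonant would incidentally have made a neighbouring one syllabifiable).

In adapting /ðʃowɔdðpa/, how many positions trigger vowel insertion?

After substitution the input is /bxowɔdbpa/.
The unsyllabifiable consonants are /b/, /d/, /b/; each receives one epenthetic vowel.

3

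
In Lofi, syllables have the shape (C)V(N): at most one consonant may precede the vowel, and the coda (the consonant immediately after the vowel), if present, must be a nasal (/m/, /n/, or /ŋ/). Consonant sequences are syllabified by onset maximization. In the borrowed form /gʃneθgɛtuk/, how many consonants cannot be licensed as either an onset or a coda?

Syllabifying with onset maximization leaves /g/, /ʃ/, /θ/, /k/ stranded (only a nasal (/m/, /n/, or /ŋ/) is licensed in coda position; onsets are limited to one consonant).

4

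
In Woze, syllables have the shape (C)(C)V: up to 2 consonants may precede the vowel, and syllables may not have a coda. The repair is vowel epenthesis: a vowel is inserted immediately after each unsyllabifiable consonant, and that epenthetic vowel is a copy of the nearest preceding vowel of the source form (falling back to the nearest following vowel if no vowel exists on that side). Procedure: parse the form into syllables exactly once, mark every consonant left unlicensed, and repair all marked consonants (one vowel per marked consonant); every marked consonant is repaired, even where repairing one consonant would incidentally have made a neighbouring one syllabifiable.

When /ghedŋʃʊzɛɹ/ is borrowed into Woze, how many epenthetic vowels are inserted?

2

The unsyllabifiable consonants are /d/, /ɹ/; each receives one epenthetic vowel.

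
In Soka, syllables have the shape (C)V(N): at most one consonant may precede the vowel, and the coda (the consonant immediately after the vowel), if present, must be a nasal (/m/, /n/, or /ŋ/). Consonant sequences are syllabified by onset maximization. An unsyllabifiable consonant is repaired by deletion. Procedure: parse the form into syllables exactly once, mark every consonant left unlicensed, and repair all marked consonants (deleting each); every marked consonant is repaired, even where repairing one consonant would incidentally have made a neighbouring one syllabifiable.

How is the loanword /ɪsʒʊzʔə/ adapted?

ɪʒʊʔə

Syllabifying with onset maximization leaves /s/, /z/ stranded (only a nasal (/m/, /n/, or /ŋ/) is licensed in coda position; onsets are limited to one consonant).
Each unlicensed consonant is deleted: /s/, /z/.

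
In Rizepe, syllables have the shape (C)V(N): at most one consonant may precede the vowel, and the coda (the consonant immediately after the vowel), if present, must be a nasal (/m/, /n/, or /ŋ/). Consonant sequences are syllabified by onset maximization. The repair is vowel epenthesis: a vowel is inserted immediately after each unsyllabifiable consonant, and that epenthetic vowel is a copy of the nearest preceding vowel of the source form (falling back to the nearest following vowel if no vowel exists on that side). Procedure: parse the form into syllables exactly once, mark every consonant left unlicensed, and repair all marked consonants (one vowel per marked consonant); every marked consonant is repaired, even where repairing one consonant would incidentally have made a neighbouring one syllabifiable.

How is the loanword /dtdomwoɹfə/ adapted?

The consonants /d/, /t/, /ɹ/ cannot be parsed into a legal (C)V(N) syllable (only a nasal (/m/, /n/, or /ŋ/) is licensed in coda position; onsets are limited to one consonant).
Epenthesis after each stranded consonant: /d/ → /do/, /t/ → /to/, /ɹ/ → /ɹo/.

dotodomwoɹofə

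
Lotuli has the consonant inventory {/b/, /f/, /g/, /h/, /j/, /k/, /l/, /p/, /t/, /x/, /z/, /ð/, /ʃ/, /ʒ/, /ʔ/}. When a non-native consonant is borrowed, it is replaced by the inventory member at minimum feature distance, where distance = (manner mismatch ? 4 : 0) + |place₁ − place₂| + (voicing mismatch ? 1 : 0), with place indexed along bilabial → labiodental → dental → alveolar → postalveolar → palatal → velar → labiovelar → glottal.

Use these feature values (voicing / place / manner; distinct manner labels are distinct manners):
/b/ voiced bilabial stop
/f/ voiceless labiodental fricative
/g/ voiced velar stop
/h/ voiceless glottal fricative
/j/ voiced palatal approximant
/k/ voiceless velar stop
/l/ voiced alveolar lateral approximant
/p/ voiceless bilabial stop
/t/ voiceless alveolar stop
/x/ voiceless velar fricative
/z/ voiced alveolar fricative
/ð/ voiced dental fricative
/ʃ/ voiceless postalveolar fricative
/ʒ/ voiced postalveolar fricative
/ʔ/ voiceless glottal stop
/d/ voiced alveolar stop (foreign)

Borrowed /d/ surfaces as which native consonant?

/t/ is closest: same manner (stop), place distance 0 (alveolar→alveolar), voicing differs (+1); total 1. Next closest is /b/ at distance 3.

t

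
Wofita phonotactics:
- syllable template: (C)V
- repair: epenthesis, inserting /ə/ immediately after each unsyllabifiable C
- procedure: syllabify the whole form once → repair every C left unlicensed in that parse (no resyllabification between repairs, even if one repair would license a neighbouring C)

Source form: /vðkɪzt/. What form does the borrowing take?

Syllabifying with onset maximization leaves /v/, /ð/, /z/, /t/ stranded (no codas are permitted; onsets are limited to one consonant).
Each unlicensed consonant becomes the onset of a new syllable: /v/ → /və/, /ð/ → /ðə/, /z/ → /zə/, /t/ → /tə/.

vəðəkɪzətə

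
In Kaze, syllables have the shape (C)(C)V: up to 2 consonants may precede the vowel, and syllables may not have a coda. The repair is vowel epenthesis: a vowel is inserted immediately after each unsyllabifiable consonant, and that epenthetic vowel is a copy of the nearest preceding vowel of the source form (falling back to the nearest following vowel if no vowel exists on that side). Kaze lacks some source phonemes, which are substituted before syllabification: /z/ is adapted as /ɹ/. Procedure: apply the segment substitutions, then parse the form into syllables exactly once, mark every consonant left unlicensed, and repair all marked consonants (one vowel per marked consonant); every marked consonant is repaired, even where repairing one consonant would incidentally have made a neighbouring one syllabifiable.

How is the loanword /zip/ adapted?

Substitution: /z/ → /ɹ/, giving /ɹip/.
Syllabifying with onset maximization leaves /p/ stranded (no codas are permitted; onsets may contain at most 2 consonants).
Inserting the epenthetic vowel yields /p/ → /pi/.

ɹipi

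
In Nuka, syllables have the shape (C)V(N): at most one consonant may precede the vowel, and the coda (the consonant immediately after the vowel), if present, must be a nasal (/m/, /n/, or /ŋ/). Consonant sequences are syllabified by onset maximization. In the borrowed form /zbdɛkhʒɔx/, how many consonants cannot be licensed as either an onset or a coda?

Syllabifying with onset maximization leaves /z/, /b/, /k/, /h/, /x/ stranded (only a nasal (/m/, /n/, or /ŋ/) is licensed in coda position; onsets are limited to one consonant).

5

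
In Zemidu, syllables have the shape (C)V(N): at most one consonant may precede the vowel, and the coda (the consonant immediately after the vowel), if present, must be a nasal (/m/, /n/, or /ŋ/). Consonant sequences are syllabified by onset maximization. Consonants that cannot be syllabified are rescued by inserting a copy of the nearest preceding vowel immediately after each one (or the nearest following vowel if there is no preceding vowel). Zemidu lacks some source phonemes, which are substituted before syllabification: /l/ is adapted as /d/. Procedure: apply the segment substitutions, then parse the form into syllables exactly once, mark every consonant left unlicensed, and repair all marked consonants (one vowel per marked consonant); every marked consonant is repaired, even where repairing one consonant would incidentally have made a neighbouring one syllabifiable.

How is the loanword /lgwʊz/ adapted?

dʊgʊwʊzʊ

Substitution: /l/ → /d/, giving /dgwʊz/.
The consonants /d/, /g/, /z/ cannot be parsed into a legal (C)V(N) syllable (only a nasal (/m/, /n/, or /ŋ/) is licensed in coda position; onsets are limited to one consonant).
Inserting the epenthetic vowel yields /d/ → /dʊ/, /g/ → /gʊ/, /z/ → /zʊ/.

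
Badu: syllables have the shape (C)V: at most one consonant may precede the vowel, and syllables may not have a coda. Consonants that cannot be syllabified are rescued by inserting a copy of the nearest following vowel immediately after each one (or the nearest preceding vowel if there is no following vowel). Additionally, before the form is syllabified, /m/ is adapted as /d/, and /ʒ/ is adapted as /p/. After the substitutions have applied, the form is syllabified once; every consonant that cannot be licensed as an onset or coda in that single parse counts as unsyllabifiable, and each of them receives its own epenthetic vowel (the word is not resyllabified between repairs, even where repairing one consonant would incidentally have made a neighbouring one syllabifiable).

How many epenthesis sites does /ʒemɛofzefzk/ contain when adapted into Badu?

4

After substitution the input is /pedɛofzefzk/.
The unsyllabifiable consonants are /f/, /f/, /z/, /k/; each receives one epenthetic vowel.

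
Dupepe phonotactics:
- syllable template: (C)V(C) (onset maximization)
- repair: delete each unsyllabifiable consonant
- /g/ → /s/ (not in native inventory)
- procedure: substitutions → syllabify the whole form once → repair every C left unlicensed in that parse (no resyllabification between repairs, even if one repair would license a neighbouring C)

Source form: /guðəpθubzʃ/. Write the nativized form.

suðəpθub

Substitution: /g/ → /s/, giving /suðəpθubzʃ/.
Syllabifying with onset maximization leaves /z/, /ʃ/ stranded (at most one coda consonant is licensed; onsets are limited to one consonant).
Deletion applies to /z/, /ʃ/.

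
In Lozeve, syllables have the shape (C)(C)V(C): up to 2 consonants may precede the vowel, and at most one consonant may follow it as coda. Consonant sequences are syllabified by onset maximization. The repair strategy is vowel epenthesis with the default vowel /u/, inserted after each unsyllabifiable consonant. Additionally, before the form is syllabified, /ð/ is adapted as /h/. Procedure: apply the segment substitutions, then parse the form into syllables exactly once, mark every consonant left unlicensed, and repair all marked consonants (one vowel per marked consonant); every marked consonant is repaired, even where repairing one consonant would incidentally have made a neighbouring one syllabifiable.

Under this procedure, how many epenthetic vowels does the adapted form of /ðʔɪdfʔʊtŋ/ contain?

1

After substitution the input is /hʔɪdfʔʊtŋ/.
The unsyllabifiable consonants are /ŋ/; each receives one epenthetic vowel.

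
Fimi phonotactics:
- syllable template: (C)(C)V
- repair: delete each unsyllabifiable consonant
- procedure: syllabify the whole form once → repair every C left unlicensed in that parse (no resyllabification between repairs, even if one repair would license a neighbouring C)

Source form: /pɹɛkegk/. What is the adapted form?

The consonants /g/, /k/ cannot be parsed into a legal (C)(C)V syllable (no codas are permitted; onsets may contain at most 2 consonants).
Deletion applies to /g/, /k/.

pɹɛke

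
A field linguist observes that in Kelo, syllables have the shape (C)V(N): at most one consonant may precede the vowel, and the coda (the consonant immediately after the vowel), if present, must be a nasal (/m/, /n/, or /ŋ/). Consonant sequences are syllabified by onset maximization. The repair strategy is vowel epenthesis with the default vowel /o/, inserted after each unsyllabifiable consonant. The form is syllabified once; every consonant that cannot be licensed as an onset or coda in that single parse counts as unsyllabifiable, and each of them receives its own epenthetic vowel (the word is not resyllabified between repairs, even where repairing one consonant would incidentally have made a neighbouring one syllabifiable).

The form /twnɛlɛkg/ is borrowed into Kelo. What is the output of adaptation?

towonɛlɛkogo

Syllabifying with onset maximization leaves /t/, /w/, /k/, /g/ stranded (only a nasal (/m/, /n/, or /ŋ/) is licensed in coda position; onsets are limited to one consonant).
Inserting the epenthetic vowel yields /t/ → /to/, /w/ → /wo/, /k/ → /ko/, /g/ → /go/.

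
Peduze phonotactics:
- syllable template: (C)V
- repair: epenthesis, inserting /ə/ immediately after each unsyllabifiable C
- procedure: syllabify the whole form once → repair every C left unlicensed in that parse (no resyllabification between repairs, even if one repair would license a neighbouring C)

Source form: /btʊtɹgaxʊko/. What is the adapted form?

bətʊtəɹəgaxʊko

The consonants /b/, /t/, /ɹ/ cannot be parsed into a legal (C)V syllable (no codas are permitted; onsets are limited to one consonant).
Inserting the epenthetic vowel yields /b/ → /bə/, /t/ → /tə/, /ɹ/ → /ɹə/.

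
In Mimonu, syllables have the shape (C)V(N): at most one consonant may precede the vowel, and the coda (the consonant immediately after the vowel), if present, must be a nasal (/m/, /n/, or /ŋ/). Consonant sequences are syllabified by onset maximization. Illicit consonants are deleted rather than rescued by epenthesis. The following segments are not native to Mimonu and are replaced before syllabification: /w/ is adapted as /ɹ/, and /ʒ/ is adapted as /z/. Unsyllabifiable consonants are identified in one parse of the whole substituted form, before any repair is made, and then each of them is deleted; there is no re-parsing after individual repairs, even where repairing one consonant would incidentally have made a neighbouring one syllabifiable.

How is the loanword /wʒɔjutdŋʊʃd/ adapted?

zɔjuŋʊ

Substitution: /w/ → /ɹ/, /ʒ/ → /z/, giving /ɹzɔjutdŋʊʃd/.
The consonants /ɹ/, /t/, /d/, /ʃ/, /d/ cannot be parsed into a legal (C)V(N) syllable (only a nasal (/m/, /n/, or /ŋ/) is licensed in coda position; onsets are limited to one consonant).
Each unlicensed consonant is deleted: /ɹ/, /t/, /d/, /ʃ/, /d/.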